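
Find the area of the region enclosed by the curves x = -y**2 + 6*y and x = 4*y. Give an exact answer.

4/3

Both boundary curves give x as a function of y, so integrate with respect to y. Setting them equal: -y**2 + 2*y = 0, i.e. -y*(y - 2) = 0, so they meet at y = 0, 2.
For y in [0, 2], x = -y**2 + 6*y is on the right; area = ∫[0,2] (-y**2 + 2*y) dy = 4/3.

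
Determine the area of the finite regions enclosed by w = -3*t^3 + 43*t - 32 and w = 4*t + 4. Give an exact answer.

1221/4

Set the curves equal: -3*t^3 + 43*t - 32 = 4*t + 4, so -3*t^3 + 39*t - 36 = 0, which factors as -3*(t - 3)*(t - 1)*(t + 4) = 0. The curves meet at t = -4, 1, 3.
On [-4, 1], w = 4*t + 4 is on top; that piece has area ∫[-4,1] (-(-3*t^3 + 39*t - 36)) dt = 1125/4.
On [1, 3], w = -3*t^3 + 43*t - 32 is on top; that piece has area ∫[1,3] (-3*t^3 + 39*t - 36) dt = 24.
Total enclosed area = 1125/4 + 24 = 1221/4.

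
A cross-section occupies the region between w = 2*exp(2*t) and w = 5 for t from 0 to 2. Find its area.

The difference (2*exp(2*t)) - (5) = 2*exp(2*t) - 5 changes sign at t = -log(2)/2 + log(5)/2 inside [0, 2], so split the integral there.
∫[0,-log(2)/2 + log(5)/2] (2*exp(2*t) - 5) dt = log(4*sqrt(10)/125) + 3/2; the area of that piece is -3/2 + log(25*sqrt(10)/8).
∫[-log(2)/2 + log(5)/2,2] (2*exp(2*t) - 5) dt = -25/2 - 5*log(2)/2 + 5*log(5)/2 + exp(4).
Total area = (-3/2 + log(25*sqrt(10)/8)) + (-25/2 - 5*log(2)/2 + 5*log(5)/2 + exp(4)) = -14 - 11*log(2)/2 + log(10)/2 + 9*log(5)/2 + exp(4).

-14 - 11*log(2)/2 + log(10)/2 + 9*log(5)/2 + exp(4)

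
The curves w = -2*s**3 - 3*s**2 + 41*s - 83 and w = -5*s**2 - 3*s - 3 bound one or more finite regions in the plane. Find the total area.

Set the curves equal: -2*s**3 - 3*s**2 + 41*s - 83 = -5*s**2 - 3*s - 3, so -2*s**3 + 2*s**2 + 44*s - 80 = 0, which factors as -2*(s - 4)*(s - 2)*(s + 5) = 0. The curves meet at s = -5, 2, 4.
On [-5, 2], w = -5*s**2 - 3*s - 3 is on top; that piece has area ∫[-5,2] (-(-2*s**3 + 2*s**2 + 44*s - 80)) ds = 3773/6.
On [2, 4], w = -2*s**3 - 3*s**2 + 41*s - 83 is on top; that piece has area ∫[2,4] (-2*s**3 + 2*s**2 + 44*s - 80) ds = 64/3.
Total enclosed area = 3773/6 + 64/3 = 3901/6.

3901/6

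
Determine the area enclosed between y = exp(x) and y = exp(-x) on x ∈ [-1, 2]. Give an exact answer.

-4 + exp(-2) + exp(-1) + exp(1) + exp(2)

The difference (exp(x)) - (exp(-x)) = exp(x) - exp(-x) changes sign at x = 0 inside [-1, 2], so split the integral there.
∫[-1,0] (exp(x) - exp(-x)) dx = -exp(1) - exp(-1) + 2; the area of that piece is -2 + exp(-1) + exp(1).
∫[0,2] (exp(x) - exp(-x)) dx = -2 + exp(-2) + exp(2).
Total area = (-2 + exp(-1) + exp(1)) + (-2 + exp(-2) + exp(2)) = -4 + exp(-2) + exp(-1) + exp(1) + exp(2).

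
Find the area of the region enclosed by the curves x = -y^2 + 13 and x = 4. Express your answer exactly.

36

Both boundary curves give x as a function of y, so integrate with respect to y. Setting them equal: -y^2 + 9 = 0, i.e. -(y - 3)*(y + 3) = 0, so they meet at y = -3, 3.
For y in [-3, 3], x = -y^2 + 13 is on the right; area = ∫[-3,3] (-y^2 + 9) dy = 36.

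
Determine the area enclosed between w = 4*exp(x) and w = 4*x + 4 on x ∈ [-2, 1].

On [-2, 1], (4*exp(x)) - (4*x + 4) = -4*x + 4*exp(x) - 4 is ≥ 0 throughout, so the area is a single integral of |-4*x + 4*exp(x) - 4|.
∫[-2,1] (-4*x + 4*exp(x) - 4) dx = -6 - 4*exp(-2) + 4*exp(1).

-6 - 4*exp(-2) + 4*exp(1)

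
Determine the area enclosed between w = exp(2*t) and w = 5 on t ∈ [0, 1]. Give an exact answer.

The difference (exp(2*t)) - (5) = exp(2*t) - 5 changes sign at t = log(5)/2 inside [0, 1], so split the integral there.
∫[0,log(5)/2] (exp(2*t) - 5) dt = 2 - 5*log(5)/2; the area of that piece is -2 + 5*log(5)/2.
∫[log(5)/2,1] (exp(2*t) - 5) dt = -15/2 + exp(2)/2 + 5*log(5)/2.
Total area = (-2 + 5*log(5)/2) + (-15/2 + exp(2)/2 + 5*log(5)/2) = -19/2 + exp(2)/2 + 5*log(5).

-19/2 + exp(2)/2 + 5*log(5)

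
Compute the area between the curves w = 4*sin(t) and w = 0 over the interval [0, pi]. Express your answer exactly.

8

On [0, pi], (4*sin(t)) - (0) = 4*sin(t) is ≥ 0 throughout, so the area is a single integral of |4*sin(t)|.
∫[0,pi] (4*sin(t)) dt = 8.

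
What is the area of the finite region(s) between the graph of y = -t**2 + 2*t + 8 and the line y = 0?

36

The curve meets the t-axis where -t**2 + 2*t + 8 = 0, i.e. -(t - 4)*(t + 2) = 0, at t = -2, 4.
On [-2, 4] the curve lies above the axis; ∫[-2,4] (-t**2 + 2*t + 8) dt = 36, giving area 36.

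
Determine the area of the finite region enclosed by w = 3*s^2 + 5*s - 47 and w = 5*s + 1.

256

Set the curves equal: 3*s^2 + 5*s - 47 = 5*s + 1, so 3*s^2 - 48 = 0, which factors as 3*(s - 4)*(s + 4) = 0. The curves meet at s = -4, 4.
On [-4, 4], w = 5*s + 1 is on top; that piece has area ∫[-4,4] (-(3*s^2 - 48)) ds = 256.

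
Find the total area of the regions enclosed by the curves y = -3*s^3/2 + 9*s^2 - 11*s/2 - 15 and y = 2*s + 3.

393/8

Set the curves equal: -3*s^3/2 + 9*s^2 - 11*s/2 - 15 = 2*s + 3, so -3*s^3/2 + 9*s^2 - 15*s/2 - 18 = 0, which factors as -3*(s - 4)*(s - 3)*(s + 1)/2 = 0. The curves meet at s = -1, 3, 4.
On [-1, 3], y = 2*s + 3 is on top; that piece has area ∫[-1,3] (-(-3*s^3/2 + 9*s^2 - 15*s/2 - 18)) ds = 48.
On [3, 4], y = -3*s^3/2 + 9*s^2 - 11*s/2 - 15 is on top; that piece has area ∫[3,4] (-3*s^3/2 + 9*s^2 - 15*s/2 - 18) ds = 9/8.
Total enclosed area = 48 + 9/8 = 393/8.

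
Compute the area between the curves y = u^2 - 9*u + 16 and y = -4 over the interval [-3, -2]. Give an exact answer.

293/6

On [-3, -2], (u^2 - 9*u + 16) - (-4) = u^2 - 9*u + 20 is ≥ 0 throughout, so the area is a single integral of |u^2 - 9*u + 20|.
∫[-3,-2] (u^2 - 9*u + 20) du = 293/6.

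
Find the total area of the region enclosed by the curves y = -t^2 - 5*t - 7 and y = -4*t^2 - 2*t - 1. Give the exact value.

27/2

Set the curves equal: -t^2 - 5*t - 7 = -4*t^2 - 2*t - 1, so 3*t^2 - 3*t - 6 = 0, which factors as 3*(t - 2)*(t + 1) = 0. The curves meet at t = -1, 2.
On [-1, 2], y = -4*t^2 - 2*t - 1 is on top; that piece has area ∫[-1,2] (-(3*t^2 - 3*t - 6)) dt = 27/2.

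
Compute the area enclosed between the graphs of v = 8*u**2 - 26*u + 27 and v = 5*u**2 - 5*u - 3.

27/2

Set the curves equal: 8*u**2 - 26*u + 27 = 5*u**2 - 5*u - 3, so 3*u**2 - 21*u + 30 = 0, which factors as 3*(u - 5)*(u - 2) = 0. The curves meet at u = 2, 5.
On [2, 5], v = 5*u**2 - 5*u - 3 is on top; that piece has area ∫[2,5] (-(3*u**2 - 21*u + 30)) du = 27/2.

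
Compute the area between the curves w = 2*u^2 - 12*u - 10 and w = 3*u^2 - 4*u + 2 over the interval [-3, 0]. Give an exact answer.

The difference (2*u^2 - 12*u - 10) - (3*u^2 - 4*u + 2) = -u^2 - 8*u - 12 changes sign at u = -2 inside [-3, 0], so split the integral there.
∫[-3,-2] (-u^2 - 8*u - 12) du = 5/3.
∫[-2,0] (-u^2 - 8*u - 12) du = -32/3; the area of that piece is 32/3.
Total area = 5/3 + 32/3 = 37/3.

37/3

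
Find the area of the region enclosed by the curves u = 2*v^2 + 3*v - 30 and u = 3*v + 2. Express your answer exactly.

Both boundary curves give u as a function of v, so integrate with respect to v. Setting them equal: 2*v^2 - 32 = 0, i.e. 2*(v - 4)*(v + 4) = 0, so they meet at v = -4, 4.
For v in [-4, 4], u = 2*v^2 + 3*v - 30 is on the left; area = ∫[-4,4] (-(2*v^2 - 32)) dv = 512/3.

512/3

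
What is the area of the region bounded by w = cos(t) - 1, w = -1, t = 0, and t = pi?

2

The difference (cos(t) - 1) - (-1) = cos(t) changes sign at t = pi/2 inside [0, pi], so split the integral there.
∫[0,pi/2] (cos(t)) dt = 1.
∫[pi/2,pi] (cos(t)) dt = -1; the area of that piece is 1.
Total area = 1 + 1 = 2.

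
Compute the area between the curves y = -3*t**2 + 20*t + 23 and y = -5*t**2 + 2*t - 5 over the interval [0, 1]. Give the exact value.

On [0, 1], (-3*t**2 + 20*t + 23) - (-5*t**2 + 2*t - 5) = 2*t**2 + 18*t + 28 is ≥ 0 throughout, so the area is a single integral of |2*t**2 + 18*t + 28|.
∫[0,1] (2*t**2 + 18*t + 28) dt = 113/3.

113/3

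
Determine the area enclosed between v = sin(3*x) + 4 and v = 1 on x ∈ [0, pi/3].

On [0, pi/3], (sin(3*x) + 4) - (1) = sin(3*x) + 3 is ≥ 0 throughout, so the area is a single integral of |sin(3*x) + 3|.
∫[0,pi/3] (sin(3*x) + 3) dx = 2/3 + pi.

2/3 + pi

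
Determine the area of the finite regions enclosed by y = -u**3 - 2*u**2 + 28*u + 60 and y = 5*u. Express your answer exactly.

Set the curves equal: -u**3 - 2*u**2 + 28*u + 60 = 5*u, so -u**3 - 2*u**2 + 23*u + 60 = 0, which factors as -(u - 5)*(u + 3)*(u + 4) = 0. The curves meet at u = -4, -3, 5.
On [-4, -3], y = 5*u is on top; that piece has area ∫[-4,-3] (-(-u**3 - 2*u**2 + 23*u + 60)) du = 17/12.
On [-3, 5], y = -u**3 - 2*u**2 + 28*u + 60 is on top; that piece has area ∫[-3,5] (-u**3 - 2*u**2 + 23*u + 60) du = 1280/3.
Total enclosed area = 17/12 + 1280/3 = 5137/12.

5137/12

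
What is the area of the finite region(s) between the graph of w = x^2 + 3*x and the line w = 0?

The curve meets the x-axis where x^2 + 3*x = 0, i.e. x*(x + 3) = 0, at x = -3, 0.
On [-3, 0] the curve lies below the axis; ∫[-3,0] (x^2 + 3*x) dx = -9/2, giving area 9/2.

9/2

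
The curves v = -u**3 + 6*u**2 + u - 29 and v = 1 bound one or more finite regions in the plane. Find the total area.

Set the curves equal: -u**3 + 6*u**2 + u - 29 = 1, so -u**3 + 6*u**2 + u - 30 = 0, which factors as -(u - 5)*(u - 3)*(u + 2) = 0. The curves meet at u = -2, 3, 5.
On [-2, 3], v = 1 is on top; that piece has area ∫[-2,3] (-(-u**3 + 6*u**2 + u - 30)) du = 375/4.
On [3, 5], v = -u**3 + 6*u**2 + u - 29 is on top; that piece has area ∫[3,5] (-u**3 + 6*u**2 + u - 30) du = 8.
Total enclosed area = 375/4 + 8 = 407/4.

407/4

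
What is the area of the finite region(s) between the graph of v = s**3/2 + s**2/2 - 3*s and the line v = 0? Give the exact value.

The curve meets the s-axis where s**3/2 + s**2/2 - 3*s = 0, i.e. s*(s - 2)*(s + 3)/2 = 0, at s = -3, 0, 2.
On [-3, 0] the curve lies above the axis; ∫[-3,0] (s**3/2 + s**2/2 - 3*s) ds = 63/8, giving area 63/8.
On [0, 2] the curve lies below the axis; ∫[0,2] (s**3/2 + s**2/2 - 3*s) ds = -8/3, giving area 8/3.
Total area = 63/8 + 8/3 = 253/24.

253/24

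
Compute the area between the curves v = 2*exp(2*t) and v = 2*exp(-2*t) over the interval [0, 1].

-2 + exp(-2) + exp(2)

On [0, 1], (2*exp(2*t)) - (2*exp(-2*t)) = 2*exp(2*t) - 2*exp(-2*t) is ≥ 0 throughout, so the area is a single integral of |2*exp(2*t) - 2*exp(-2*t)|.
∫[0,1] (2*exp(2*t) - 2*exp(-2*t)) dt = -2 + exp(-2) + exp(2).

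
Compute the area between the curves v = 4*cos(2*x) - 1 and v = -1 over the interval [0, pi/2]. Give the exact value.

The difference (4*cos(2*x) - 1) - (-1) = 4*cos(2*x) changes sign at x = pi/4 inside [0, pi/2], so split the integral there.
∫[0,pi/4] (4*cos(2*x)) dx = 2.
∫[pi/4,pi/2] (4*cos(2*x)) dx = -2; the area of that piece is 2.
Total area = 2 + 2 = 4.

4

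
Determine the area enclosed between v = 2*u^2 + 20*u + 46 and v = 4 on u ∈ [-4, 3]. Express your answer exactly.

The difference (2*u^2 + 20*u + 46) - (4) = 2*u^2 + 20*u + 42 changes sign at u = -3 inside [-4, 3], so split the integral there.
∫[-4,-3] (2*u^2 + 20*u + 42) du = -10/3; the area of that piece is 10/3.
∫[-3,3] (2*u^2 + 20*u + 42) du = 288.
Total area = 10/3 + 288 = 874/3.

874/3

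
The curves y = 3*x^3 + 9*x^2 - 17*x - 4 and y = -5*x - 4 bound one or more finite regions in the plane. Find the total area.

Set the curves equal: 3*x^3 + 9*x^2 - 17*x - 4 = -5*x - 4, so 3*x^3 + 9*x^2 - 12*x = 0, which factors as 3*x*(x - 1)*(x + 4) = 0. The curves meet at x = -4, 0, 1.
On [-4, 0], y = 3*x^3 + 9*x^2 - 17*x - 4 is on top; that piece has area ∫[-4,0] (3*x^3 + 9*x^2 - 12*x) dx = 96.
On [0, 1], y = -5*x - 4 is on top; that piece has area ∫[0,1] (-(3*x^3 + 9*x^2 - 12*x)) dx = 9/4.
Total enclosed area = 96 + 9/4 = 393/4.

393/4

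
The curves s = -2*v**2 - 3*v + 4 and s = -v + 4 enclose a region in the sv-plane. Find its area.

1/3

Both boundary curves give s as a function of v, so integrate with respect to v. Setting them equal: -2*v**2 - 2*v = 0, i.e. -2*v*(v + 1) = 0, so they meet at v = -1, 0.
For v in [-1, 0], s = -2*v**2 - 3*v + 4 is on the right; area = ∫[-1,0] (-2*v**2 - 2*v) dv = 1/3.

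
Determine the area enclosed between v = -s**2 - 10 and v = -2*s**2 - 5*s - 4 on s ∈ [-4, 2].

The difference (-s**2 - 10) - (-2*s**2 - 5*s - 4) = s**2 + 5*s - 6 changes sign at s = 1 inside [-4, 2], so split the integral there.
∫[-4,1] (s**2 + 5*s - 6) ds = -275/6; the area of that piece is 275/6.
∫[1,2] (s**2 + 5*s - 6) ds = 23/6.
Total area = 275/6 + 23/6 = 149/3.

149/3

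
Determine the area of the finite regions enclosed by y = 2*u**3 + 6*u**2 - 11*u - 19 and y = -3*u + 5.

131/2

Set the curves equal: 2*u**3 + 6*u**2 - 11*u - 19 = -3*u + 5, so 2*u**3 + 6*u**2 - 8*u - 24 = 0, which factors as 2*(u - 2)*(u + 2)*(u + 3) = 0. The curves meet at u = -3, -2, 2.
On [-3, -2], y = 2*u**3 + 6*u**2 - 11*u - 19 is on top; that piece has area ∫[-3,-2] (2*u**3 + 6*u**2 - 8*u - 24) du = 3/2.
On [-2, 2], y = -3*u + 5 is on top; that piece has area ∫[-2,2] (-(2*u**3 + 6*u**2 - 8*u - 24)) du = 64.
Total enclosed area = 3/2 + 64 = 131/2.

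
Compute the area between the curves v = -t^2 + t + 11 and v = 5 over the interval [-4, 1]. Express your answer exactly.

157/6

The difference (-t^2 + t + 11) - (5) = -t^2 + t + 6 changes sign at t = -2 inside [-4, 1], so split the integral there.
∫[-4,-2] (-t^2 + t + 6) dt = -38/3; the area of that piece is 38/3.
∫[-2,1] (-t^2 + t + 6) dt = 27/2.
Total area = 38/3 + 27/2 = 157/6.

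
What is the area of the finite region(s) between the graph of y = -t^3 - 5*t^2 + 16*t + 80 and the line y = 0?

5137/12

The curve meets the t-axis where -t^3 - 5*t^2 + 16*t + 80 = 0, i.e. -(t - 4)*(t + 4)*(t + 5) = 0, at t = -5, -4, 4.
On [-5, -4] the curve lies below the axis; ∫[-5,-4] (-t^3 - 5*t^2 + 16*t + 80) dt = -17/12, giving area 17/12.
On [-4, 4] the curve lies above the axis; ∫[-4,4] (-t^3 - 5*t^2 + 16*t + 80) dt = 1280/3, giving area 1280/3.
Total area = 17/12 + 1280/3 = 5137/12.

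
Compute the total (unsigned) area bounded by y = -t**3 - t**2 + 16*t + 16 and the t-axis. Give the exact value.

The curve meets the t-axis where -t**3 - t**2 + 16*t + 16 = 0, i.e. -(t - 4)*(t + 1)*(t + 4) = 0, at t = -4, -1, 4.
On [-4, -1] the curve lies below the axis; ∫[-4,-1] (-t**3 - t**2 + 16*t + 16) dt = -117/4, giving area 117/4.
On [-1, 4] the curve lies above the axis; ∫[-1,4] (-t**3 - t**2 + 16*t + 16) dt = 1375/12, giving area 1375/12.
Total area = 117/4 + 1375/12 = 863/6.

863/6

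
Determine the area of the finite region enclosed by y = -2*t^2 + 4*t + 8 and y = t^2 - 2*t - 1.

32

Set the curves equal: -2*t^2 + 4*t + 8 = t^2 - 2*t - 1, so -3*t^2 + 6*t + 9 = 0, which factors as -3*(t - 3)*(t + 1) = 0. The curves meet at t = -1, 3.
On [-1, 3], y = -2*t^2 + 4*t + 8 is on top; that piece has area ∫[-1,3] (-3*t^2 + 6*t + 9) dt = 32.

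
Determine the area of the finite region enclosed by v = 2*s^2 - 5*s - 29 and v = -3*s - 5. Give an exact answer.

Set the curves equal: 2*s^2 - 5*s - 29 = -3*s - 5, so 2*s^2 - 2*s - 24 = 0, which factors as 2*(s - 4)*(s + 3) = 0. The curves meet at s = -3, 4.
On [-3, 4], v = -3*s - 5 is on top; that piece has area ∫[-3,4] (-(2*s^2 - 2*s - 24)) ds = 343/3.

343/3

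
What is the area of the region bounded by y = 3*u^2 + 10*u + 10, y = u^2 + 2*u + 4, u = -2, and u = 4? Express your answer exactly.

404/3

The difference (3*u^2 + 10*u + 10) - (u^2 + 2*u + 4) = 2*u^2 + 8*u + 6 changes sign at u = -1 inside [-2, 4], so split the integral there.
∫[-2,-1] (2*u^2 + 8*u + 6) du = -4/3; the area of that piece is 4/3.
∫[-1,4] (2*u^2 + 8*u + 6) du = 400/3.
Total area = 4/3 + 400/3 = 404/3.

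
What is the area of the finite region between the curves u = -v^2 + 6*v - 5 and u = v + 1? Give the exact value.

1/6

Both boundary curves give u as a function of v, so integrate with respect to v. Setting them equal: -v^2 + 5*v - 6 = 0, i.e. -(v - 3)*(v - 2) = 0, so they meet at v = 2, 3.
For v in [2, 3], u = -v^2 + 6*v - 5 is on the right; area = ∫[2,3] (-v^2 + 5*v - 6) dv = 1/6.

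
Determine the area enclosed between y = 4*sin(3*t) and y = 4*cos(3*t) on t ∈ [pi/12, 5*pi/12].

On [pi/12, 5*pi/12], (4*sin(3*t)) - (4*cos(3*t)) = 4*sin(3*t) - 4*cos(3*t) is ≥ 0 throughout, so the area is a single integral of |4*sin(3*t) - 4*cos(3*t)|.
∫[pi/12,5*pi/12] (4*sin(3*t) - 4*cos(3*t)) dt = 8*sqrt(2)/3.

8*sqrt(2)/3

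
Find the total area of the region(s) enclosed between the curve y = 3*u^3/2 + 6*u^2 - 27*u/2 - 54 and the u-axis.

The curve meets the u-axis where 3*u^3/2 + 6*u^2 - 27*u/2 - 54 = 0, i.e. 3*(u - 3)*(u + 3)*(u + 4)/2 = 0, at u = -4, -3, 3.
On [-4, -3] the curve lies above the axis; ∫[-4,-3] (3*u^3/2 + 6*u^2 - 27*u/2 - 54) du = 13/8, giving area 13/8.
On [-3, 3] the curve lies below the axis; ∫[-3,3] (3*u^3/2 + 6*u^2 - 27*u/2 - 54) du = -216, giving area 216.
Total area = 13/8 + 216 = 1741/8.

1741/8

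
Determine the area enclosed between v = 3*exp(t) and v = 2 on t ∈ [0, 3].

-9 + 3*exp(3)

On [0, 3], (3*exp(t)) - (2) = 3*exp(t) - 2 is ≥ 0 throughout, so the area is a single integral of |3*exp(t) - 2|.
∫[0,3] (3*exp(t) - 2) dt = -9 + 3*exp(3).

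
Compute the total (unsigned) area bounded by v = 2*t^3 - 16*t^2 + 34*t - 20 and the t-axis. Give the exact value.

71/3

The curve meets the t-axis where 2*t^3 - 16*t^2 + 34*t - 20 = 0, i.e. 2*(t - 5)*(t - 2)*(t - 1) = 0, at t = 1, 2, 5.
On [1, 2] the curve lies above the axis; ∫[1,2] (2*t^3 - 16*t^2 + 34*t - 20) dt = 7/6, giving area 7/6.
On [2, 5] the curve lies below the axis; ∫[2,5] (2*t^3 - 16*t^2 + 34*t - 20) dt = -45/2, giving area 45/2.
Total area = 7/6 + 45/2 = 71/3.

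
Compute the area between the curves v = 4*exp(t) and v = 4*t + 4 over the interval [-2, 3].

On [-2, 3], (4*exp(t)) - (4*t + 4) = -4*t + 4*exp(t) - 4 is ≥ 0 throughout, so the area is a single integral of |-4*t + 4*exp(t) - 4|.
∫[-2,3] (-4*t + 4*exp(t) - 4) dt = -30 - 4*exp(-2) + 4*exp(3).

-30 - 4*exp(-2) + 4*exp(3)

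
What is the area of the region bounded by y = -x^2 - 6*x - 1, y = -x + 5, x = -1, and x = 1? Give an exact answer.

On [-1, 1], (-x^2 - 6*x - 1) - (-x + 5) = -x^2 - 5*x - 6 is ≤ 0 throughout, so the area is a single integral of |-x^2 - 5*x - 6|.
∫[-1,1] (-x^2 - 5*x - 6) dx = -38/3; the area of that piece is 38/3.

38/3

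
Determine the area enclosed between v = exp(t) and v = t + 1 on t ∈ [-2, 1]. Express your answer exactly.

-3/2 - exp(-2) + exp(1)

On [-2, 1], (exp(t)) - (t + 1) = -t + exp(t) - 1 is ≥ 0 throughout, so the area is a single integral of |-t + exp(t) - 1|.
∫[-2,1] (-t + exp(t) - 1) dt = -3/2 - exp(-2) + exp(1).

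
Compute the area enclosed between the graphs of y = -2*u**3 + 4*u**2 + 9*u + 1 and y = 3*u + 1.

Set the curves equal: -2*u**3 + 4*u**2 + 9*u + 1 = 3*u + 1, so -2*u**3 + 4*u**2 + 6*u = 0, which factors as -2*u*(u - 3)*(u + 1) = 0. The curves meet at u = -1, 0, 3.
On [-1, 0], y = 3*u + 1 is on top; that piece has area ∫[-1,0] (-(-2*u**3 + 4*u**2 + 6*u)) du = 7/6.
On [0, 3], y = -2*u**3 + 4*u**2 + 9*u + 1 is on top; that piece has area ∫[0,3] (-2*u**3 + 4*u**2 + 6*u) du = 45/2.
Total enclosed area = 7/6 + 45/2 = 71/3.

71/3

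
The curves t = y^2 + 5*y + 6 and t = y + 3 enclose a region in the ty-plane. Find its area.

Both boundary curves give t as a function of y, so integrate with respect to y. Setting them equal: y^2 + 4*y + 3 = 0, i.e. (y + 1)*(y + 3) = 0, so they meet at y = -3, -1.
For y in [-3, -1], t = y^2 + 5*y + 6 is on the left; area = ∫[-3,-1] (-(y^2 + 4*y + 3)) dy = 4/3.

4/3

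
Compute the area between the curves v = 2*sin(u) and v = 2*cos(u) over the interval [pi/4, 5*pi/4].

4*sqrt(2)

On [pi/4, 5*pi/4], (2*sin(u)) - (2*cos(u)) = 2*sin(u) - 2*cos(u) is ≥ 0 throughout, so the area is a single integral of |2*sin(u) - 2*cos(u)|.
∫[pi/4,5*pi/4] (2*sin(u) - 2*cos(u)) du = 4*sqrt(2).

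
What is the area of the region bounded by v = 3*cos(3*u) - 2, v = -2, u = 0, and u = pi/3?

2

The difference (3*cos(3*u) - 2) - (-2) = 3*cos(3*u) changes sign at u = pi/6 inside [0, pi/3], so split the integral there.
∫[0,pi/6] (3*cos(3*u)) du = 1.
∫[pi/6,pi/3] (3*cos(3*u)) du = -1; the area of that piece is 1.
Total area = 1 + 1 = 2.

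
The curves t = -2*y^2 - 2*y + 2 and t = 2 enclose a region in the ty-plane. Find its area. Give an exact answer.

1/3

Both boundary curves give t as a function of y, so integrate with respect to y. Setting them equal: -2*y^2 - 2*y = 0, i.e. -2*y*(y + 1) = 0, so they meet at y = -1, 0.
For y in [-1, 0], t = -2*y^2 - 2*y + 2 is on the right; area = ∫[-1,0] (-2*y^2 - 2*y) dy = 1/3.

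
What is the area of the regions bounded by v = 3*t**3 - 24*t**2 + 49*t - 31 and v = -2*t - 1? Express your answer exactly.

Set the curves equal: 3*t**3 - 24*t**2 + 49*t - 31 = -2*t - 1, so 3*t**3 - 24*t**2 + 51*t - 30 = 0, which factors as 3*(t - 5)*(t - 2)*(t - 1) = 0. The curves meet at t = 1, 2, 5.
On [1, 2], v = 3*t**3 - 24*t**2 + 49*t - 31 is on top; that piece has area ∫[1,2] (3*t**3 - 24*t**2 + 51*t - 30) dt = 7/4.
On [2, 5], v = -2*t - 1 is on top; that piece has area ∫[2,5] (-(3*t**3 - 24*t**2 + 51*t - 30)) dt = 135/4.
Total enclosed area = 7/4 + 135/4 = 71/2.

71/2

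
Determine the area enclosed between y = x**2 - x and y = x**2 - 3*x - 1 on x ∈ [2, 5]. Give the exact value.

24

On [2, 5], (x**2 - x) - (x**2 - 3*x - 1) = 2*x + 1 is ≥ 0 throughout, so the area is a single integral of |2*x + 1|.
∫[2,5] (2*x + 1) dx = 24.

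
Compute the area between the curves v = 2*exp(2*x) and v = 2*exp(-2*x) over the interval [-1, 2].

The difference (2*exp(2*x)) - (2*exp(-2*x)) = 2*exp(2*x) - 2*exp(-2*x) changes sign at x = 0 inside [-1, 2], so split the integral there.
∫[-1,0] (2*exp(2*x) - 2*exp(-2*x)) dx = -exp(2) - exp(-2) + 2; the area of that piece is -2 + exp(-2) + exp(2).
∫[0,2] (2*exp(2*x) - 2*exp(-2*x)) dx = -2 + exp(-4) + exp(4).
Total area = (-2 + exp(-2) + exp(2)) + (-2 + exp(-4) + exp(4)) = -4 + exp(-4) + exp(-2) + exp(2) + exp(4).

-4 + exp(-4) + exp(-2) + exp(2) + exp(4)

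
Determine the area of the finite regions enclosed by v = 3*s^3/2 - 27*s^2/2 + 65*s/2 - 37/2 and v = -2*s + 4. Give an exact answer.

Set the curves equal: 3*s^3/2 - 27*s^2/2 + 65*s/2 - 37/2 = -2*s + 4, so 3*s^3/2 - 27*s^2/2 + 69*s/2 - 45/2 = 0, which factors as 3*(s - 5)*(s - 3)*(s - 1)/2 = 0. The curves meet at s = 1, 3, 5.
On [1, 3], v = 3*s^3/2 - 27*s^2/2 + 65*s/2 - 37/2 is on top; that piece has area ∫[1,3] (3*s^3/2 - 27*s^2/2 + 69*s/2 - 45/2) ds = 6.
On [3, 5], v = -2*s + 4 is on top; that piece has area ∫[3,5] (-(3*s^3/2 - 27*s^2/2 + 69*s/2 - 45/2)) ds = 6.
Total enclosed area = 6 + 6 = 12.

12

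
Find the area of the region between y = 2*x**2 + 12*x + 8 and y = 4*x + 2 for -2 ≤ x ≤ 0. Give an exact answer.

The difference (2*x**2 + 12*x + 8) - (4*x + 2) = 2*x**2 + 8*x + 6 changes sign at x = -1 inside [-2, 0], so split the integral there.
∫[-2,-1] (2*x**2 + 8*x + 6) dx = -4/3; the area of that piece is 4/3.
∫[-1,0] (2*x**2 + 8*x + 6) dx = 8/3.
Total area = 4/3 + 8/3 = 4.

4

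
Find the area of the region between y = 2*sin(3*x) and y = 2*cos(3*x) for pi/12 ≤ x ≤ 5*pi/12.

4*sqrt(2)/3

On [pi/12, 5*pi/12], (2*sin(3*x)) - (2*cos(3*x)) = 2*sin(3*x) - 2*cos(3*x) is ≥ 0 throughout, so the area is a single integral of |2*sin(3*x) - 2*cos(3*x)|.
∫[pi/12,5*pi/12] (2*sin(3*x) - 2*cos(3*x)) dx = 4*sqrt(2)/3.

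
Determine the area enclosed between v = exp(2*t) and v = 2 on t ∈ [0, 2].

The difference (exp(2*t)) - (2) = exp(2*t) - 2 changes sign at t = log(2)/2 inside [0, 2], so split the integral there.
∫[0,log(2)/2] (exp(2*t) - 2) dt = 1/2 - log(2); the area of that piece is -1/2 + log(2).
∫[log(2)/2,2] (exp(2*t) - 2) dt = -5 + log(2) + exp(4)/2.
Total area = (-1/2 + log(2)) + (-5 + log(2) + exp(4)/2) = -11/2 + 2*log(2) + exp(4)/2.

-11/2 + 2*log(2) + exp(4)/2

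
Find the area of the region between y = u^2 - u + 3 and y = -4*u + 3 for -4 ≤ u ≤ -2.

3

The difference (u^2 - u + 3) - (-4*u + 3) = u^2 + 3*u changes sign at u = -3 inside [-4, -2], so split the integral there.
∫[-4,-3] (u^2 + 3*u) du = 11/6.
∫[-3,-2] (u^2 + 3*u) du = -7/6; the area of that piece is 7/6.
Total area = 11/6 + 7/6 = 3.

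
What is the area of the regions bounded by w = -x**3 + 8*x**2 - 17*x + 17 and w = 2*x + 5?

Set the curves equal: -x**3 + 8*x**2 - 17*x + 17 = 2*x + 5, so -x**3 + 8*x**2 - 19*x + 12 = 0, which factors as -(x - 4)*(x - 3)*(x - 1) = 0. The curves meet at x = 1, 3, 4.
On [1, 3], w = 2*x + 5 is on top; that piece has area ∫[1,3] (-(-x**3 + 8*x**2 - 19*x + 12)) dx = 8/3.
On [3, 4], w = -x**3 + 8*x**2 - 17*x + 17 is on top; that piece has area ∫[3,4] (-x**3 + 8*x**2 - 19*x + 12) dx = 5/12.
Total enclosed area = 8/3 + 5/12 = 37/12.

37/12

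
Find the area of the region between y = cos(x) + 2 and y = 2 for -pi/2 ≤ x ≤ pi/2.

On [-pi/2, pi/2], (cos(x) + 2) - (2) = cos(x) is ≥ 0 throughout, so the area is a single integral of |cos(x)|.
∫[-pi/2,pi/2] (cos(x)) dx = 2.

2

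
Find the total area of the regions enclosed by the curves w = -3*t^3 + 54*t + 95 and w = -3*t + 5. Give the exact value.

Set the curves equal: -3*t^3 + 54*t + 95 = -3*t + 5, so -3*t^3 + 57*t + 90 = 0, which factors as -3*(t - 5)*(t + 2)*(t + 3) = 0. The curves meet at t = -3, -2, 5.
On [-3, -2], w = -3*t + 5 is on top; that piece has area ∫[-3,-2] (-(-3*t^3 + 57*t + 90)) dt = 15/4.
On [-2, 5], w = -3*t^3 + 54*t + 95 is on top; that piece has area ∫[-2,5] (-3*t^3 + 57*t + 90) dt = 3087/4.
Total enclosed area = 15/4 + 3087/4 = 1551/2.

1551/2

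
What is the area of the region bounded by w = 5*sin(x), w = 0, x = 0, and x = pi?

10

On [0, pi], (5*sin(x)) - (0) = 5*sin(x) is ≥ 0 throughout, so the area is a single integral of |5*sin(x)|.
∫[0,pi] (5*sin(x)) dx = 10.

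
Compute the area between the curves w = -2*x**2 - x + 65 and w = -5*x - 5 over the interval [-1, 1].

416/3

On [-1, 1], (-2*x**2 - x + 65) - (-5*x - 5) = -2*x**2 + 4*x + 70 is ≥ 0 throughout, so the area is a single integral of |-2*x**2 + 4*x + 70|.
∫[-1,1] (-2*x**2 + 4*x + 70) dx = 416/3.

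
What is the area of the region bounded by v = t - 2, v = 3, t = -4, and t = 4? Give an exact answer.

40

On [-4, 4], (t - 2) - (3) = t - 5 is ≤ 0 throughout, so the area is a single integral of |t - 5|.
∫[-4,4] (t - 5) dt = -40; the area of that piece is 40.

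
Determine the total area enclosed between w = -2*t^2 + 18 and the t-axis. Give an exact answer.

The curve meets the t-axis where -2*t^2 + 18 = 0, i.e. -2*(t - 3)*(t + 3) = 0, at t = -3, 3.
On [-3, 3] the curve lies above the axis; ∫[-3,3] (-2*t^2 + 18) dt = 72, giving area 72.

72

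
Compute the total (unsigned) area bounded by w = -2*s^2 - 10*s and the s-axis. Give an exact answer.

125/3

The curve meets the s-axis where -2*s^2 - 10*s = 0, i.e. -2*s*(s + 5) = 0, at s = -5, 0.
On [-5, 0] the curve lies above the axis; ∫[-5,0] (-2*s^2 - 10*s) ds = 125/3, giving area 125/3.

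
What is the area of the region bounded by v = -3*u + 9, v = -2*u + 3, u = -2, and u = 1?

On [-2, 1], (-3*u + 9) - (-2*u + 3) = -u + 6 is ≥ 0 throughout, so the area is a single integral of |-u + 6|.
∫[-2,1] (-u + 6) du = 39/2.

39/2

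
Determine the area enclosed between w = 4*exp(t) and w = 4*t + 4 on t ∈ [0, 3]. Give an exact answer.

-34 + 4*exp(3)

On [0, 3], (4*exp(t)) - (4*t + 4) = -4*t + 4*exp(t) - 4 is ≥ 0 throughout, so the area is a single integral of |-4*t + 4*exp(t) - 4|.
∫[0,3] (-4*t + 4*exp(t) - 4) dt = -34 + 4*exp(3).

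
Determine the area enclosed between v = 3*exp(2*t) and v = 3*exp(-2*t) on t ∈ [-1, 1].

-6 + 3*exp(-2) + 3*exp(2)

The difference (3*exp(2*t)) - (3*exp(-2*t)) = 3*exp(2*t) - 3*exp(-2*t) changes sign at t = 0 inside [-1, 1], so split the integral there.
∫[-1,0] (3*exp(2*t) - 3*exp(-2*t)) dt = -3*exp(2)/2 - 3*exp(-2)/2 + 3; the area of that piece is -3 + 3*exp(-2)/2 + 3*exp(2)/2.
∫[0,1] (3*exp(2*t) - 3*exp(-2*t)) dt = -3 + 3*exp(-2)/2 + 3*exp(2)/2.
Total area = (-3 + 3*exp(-2)/2 + 3*exp(2)/2) + (-3 + 3*exp(-2)/2 + 3*exp(2)/2) = -6 + 3*exp(-2) + 3*exp(2).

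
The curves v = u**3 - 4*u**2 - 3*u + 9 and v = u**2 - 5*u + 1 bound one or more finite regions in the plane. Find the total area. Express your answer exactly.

Set the curves equal: u**3 - 4*u**2 - 3*u + 9 = u**2 - 5*u + 1, so u**3 - 5*u**2 + 2*u + 8 = 0, which factors as (u - 4)*(u - 2)*(u + 1) = 0. The curves meet at u = -1, 2, 4.
On [-1, 2], v = u**3 - 4*u**2 - 3*u + 9 is on top; that piece has area ∫[-1,2] (u**3 - 5*u**2 + 2*u + 8) du = 63/4.
On [2, 4], v = u**2 - 5*u + 1 is on top; that piece has area ∫[2,4] (-(u**3 - 5*u**2 + 2*u + 8)) du = 16/3.
Total enclosed area = 63/4 + 16/3 = 253/12.

253/12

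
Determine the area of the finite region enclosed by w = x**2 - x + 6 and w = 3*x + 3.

4/3

Set the curves equal: x**2 - x + 6 = 3*x + 3, so x**2 - 4*x + 3 = 0, which factors as (x - 3)*(x - 1) = 0. The curves meet at x = 1, 3.
On [1, 3], w = 3*x + 3 is on top; that piece has area ∫[1,3] (-(x**2 - 4*x + 3)) dx = 4/3.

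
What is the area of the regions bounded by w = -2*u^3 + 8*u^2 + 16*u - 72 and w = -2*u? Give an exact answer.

Set the curves equal: -2*u^3 + 8*u^2 + 16*u - 72 = -2*u, so -2*u^3 + 8*u^2 + 18*u - 72 = 0, which factors as -2*(u - 4)*(u - 3)*(u + 3) = 0. The curves meet at u = -3, 3, 4.
On [-3, 3], w = -2*u is on top; that piece has area ∫[-3,3] (-(-2*u^3 + 8*u^2 + 18*u - 72)) du = 288.
On [3, 4], w = -2*u^3 + 8*u^2 + 16*u - 72 is on top; that piece has area ∫[3,4] (-2*u^3 + 8*u^2 + 18*u - 72) du = 13/6.
Total enclosed area = 288 + 13/6 = 1741/6.

1741/6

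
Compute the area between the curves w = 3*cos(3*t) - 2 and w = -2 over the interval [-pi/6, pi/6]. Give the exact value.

2

On [-pi/6, pi/6], (3*cos(3*t) - 2) - (-2) = 3*cos(3*t) is ≥ 0 throughout, so the area is a single integral of |3*cos(3*t)|.
∫[-pi/6,pi/6] (3*cos(3*t)) dt = 2.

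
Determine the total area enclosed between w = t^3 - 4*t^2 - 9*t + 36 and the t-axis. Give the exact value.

The curve meets the t-axis where t^3 - 4*t^2 - 9*t + 36 = 0, i.e. (t - 4)*(t - 3)*(t + 3) = 0, at t = -3, 3, 4.
On [-3, 3] the curve lies above the axis; ∫[-3,3] (t^3 - 4*t^2 - 9*t + 36) dt = 144, giving area 144.
On [3, 4] the curve lies below the axis; ∫[3,4] (t^3 - 4*t^2 - 9*t + 36) dt = -13/12, giving area 13/12.
Total area = 144 + 13/12 = 1741/12.

1741/12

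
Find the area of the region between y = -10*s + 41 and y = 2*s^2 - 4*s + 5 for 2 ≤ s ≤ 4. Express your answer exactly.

18

The difference (-10*s + 41) - (2*s^2 - 4*s + 5) = -2*s^2 - 6*s + 36 changes sign at s = 3 inside [2, 4], so split the integral there.
∫[2,3] (-2*s^2 - 6*s + 36) ds = 25/3.
∫[3,4] (-2*s^2 - 6*s + 36) ds = -29/3; the area of that piece is 29/3.
Total area = 25/3 + 29/3 = 18.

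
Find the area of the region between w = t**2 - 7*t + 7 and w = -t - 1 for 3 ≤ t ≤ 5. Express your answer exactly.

2

The difference (t**2 - 7*t + 7) - (-t - 1) = t**2 - 6*t + 8 changes sign at t = 4 inside [3, 5], so split the integral there.
∫[3,4] (t**2 - 6*t + 8) dt = -2/3; the area of that piece is 2/3.
∫[4,5] (t**2 - 6*t + 8) dt = 4/3.
Total area = 2/3 + 4/3 = 2.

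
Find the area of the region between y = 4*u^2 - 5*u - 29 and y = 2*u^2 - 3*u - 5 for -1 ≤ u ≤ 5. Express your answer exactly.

298/3

The difference (4*u^2 - 5*u - 29) - (2*u^2 - 3*u - 5) = 2*u^2 - 2*u - 24 changes sign at u = 4 inside [-1, 5], so split the integral there.
∫[-1,4] (2*u^2 - 2*u - 24) du = -275/3; the area of that piece is 275/3.
∫[4,5] (2*u^2 - 2*u - 24) du = 23/3.
Total area = 275/3 + 23/3 = 298/3.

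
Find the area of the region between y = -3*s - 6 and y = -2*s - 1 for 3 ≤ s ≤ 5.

18

On [3, 5], (-3*s - 6) - (-2*s - 1) = -s - 5 is ≤ 0 throughout, so the area is a single integral of |-s - 5|.
∫[3,5] (-s - 5) ds = -18; the area of that piece is 18.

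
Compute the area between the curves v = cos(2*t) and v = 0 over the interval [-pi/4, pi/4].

On [-pi/4, pi/4], (cos(2*t)) - (0) = cos(2*t) is ≥ 0 throughout, so the area is a single integral of |cos(2*t)|.
∫[-pi/4,pi/4] (cos(2*t)) dt = 1.

1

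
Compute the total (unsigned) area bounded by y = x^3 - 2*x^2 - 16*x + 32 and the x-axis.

568/3

The curve meets the x-axis where x^3 - 2*x^2 - 16*x + 32 = 0, i.e. (x - 4)*(x - 2)*(x + 4) = 0, at x = -4, 2, 4.
On [-4, 2] the curve lies above the axis; ∫[-4,2] (x^3 - 2*x^2 - 16*x + 32) dx = 180, giving area 180.
On [2, 4] the curve lies below the axis; ∫[2,4] (x^3 - 2*x^2 - 16*x + 32) dx = -28/3, giving area 28/3.
Total area = 180 + 28/3 = 568/3.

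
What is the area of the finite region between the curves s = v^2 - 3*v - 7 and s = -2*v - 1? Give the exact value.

125/6

Both boundary curves give s as a function of v, so integrate with respect to v. Setting them equal: v^2 - v - 6 = 0, i.e. (v - 3)*(v + 2) = 0, so they meet at v = -2, 3.
For v in [-2, 3], s = v^2 - 3*v - 7 is on the left; area = ∫[-2,3] (-(v^2 - v - 6)) dv = 125/6.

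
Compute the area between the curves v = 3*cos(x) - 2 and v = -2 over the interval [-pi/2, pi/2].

6

On [-pi/2, pi/2], (3*cos(x) - 2) - (-2) = 3*cos(x) is ≥ 0 throughout, so the area is a single integral of |3*cos(x)|.
∫[-pi/2,pi/2] (3*cos(x)) dx = 6.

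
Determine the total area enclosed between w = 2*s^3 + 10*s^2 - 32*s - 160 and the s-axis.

5137/6

The curve meets the s-axis where 2*s^3 + 10*s^2 - 32*s - 160 = 0, i.e. 2*(s - 4)*(s + 4)*(s + 5) = 0, at s = -5, -4, 4.
On [-5, -4] the curve lies above the axis; ∫[-5,-4] (2*s^3 + 10*s^2 - 32*s - 160) ds = 17/6, giving area 17/6.
On [-4, 4] the curve lies below the axis; ∫[-4,4] (2*s^3 + 10*s^2 - 32*s - 160) ds = -2560/3, giving area 2560/3.
Total area = 17/6 + 2560/3 = 5137/6.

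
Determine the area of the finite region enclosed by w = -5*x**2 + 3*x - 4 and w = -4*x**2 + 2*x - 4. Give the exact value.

1/6

Set the curves equal: -5*x**2 + 3*x - 4 = -4*x**2 + 2*x - 4, so -x**2 + x = 0, which factors as -x*(x - 1) = 0. The curves meet at x = 0, 1.
On [0, 1], w = -5*x**2 + 3*x - 4 is on top; that piece has area ∫[0,1] (-x**2 + x) dx = 1/6.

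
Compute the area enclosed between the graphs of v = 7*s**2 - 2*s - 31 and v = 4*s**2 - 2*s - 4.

Set the curves equal: 7*s**2 - 2*s - 31 = 4*s**2 - 2*s - 4, so 3*s**2 - 27 = 0, which factors as 3*(s - 3)*(s + 3) = 0. The curves meet at s = -3, 3.
On [-3, 3], v = 4*s**2 - 2*s - 4 is on top; that piece has area ∫[-3,3] (-(3*s**2 - 27)) ds = 108.

108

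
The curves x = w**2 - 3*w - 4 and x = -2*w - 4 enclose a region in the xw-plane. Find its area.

1/6

Both boundary curves give x as a function of w, so integrate with respect to w. Setting them equal: w**2 - w = 0, i.e. w*(w - 1) = 0, so they meet at w = 0, 1.
For w in [0, 1], x = w**2 - 3*w - 4 is on the left; area = ∫[0,1] (-(w**2 - w)) dw = 1/6.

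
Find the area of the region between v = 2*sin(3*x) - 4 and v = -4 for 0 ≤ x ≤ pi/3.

On [0, pi/3], (2*sin(3*x) - 4) - (-4) = 2*sin(3*x) is ≥ 0 throughout, so the area is a single integral of |2*sin(3*x)|.
∫[0,pi/3] (2*sin(3*x)) dx = 4/3.

4/3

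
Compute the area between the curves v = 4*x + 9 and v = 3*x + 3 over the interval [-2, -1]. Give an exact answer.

9/2

On [-2, -1], (4*x + 9) - (3*x + 3) = x + 6 is ≥ 0 throughout, so the area is a single integral of |x + 6|.
∫[-2,-1] (x + 6) dx = 9/2.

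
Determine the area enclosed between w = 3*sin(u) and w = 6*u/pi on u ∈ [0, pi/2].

On [0, pi/2], (3*sin(u)) - (6*u/pi) = -6*u/pi + 3*sin(u) is ≥ 0 throughout, so the area is a single integral of |-6*u/pi + 3*sin(u)|.
∫[0,pi/2] (-6*u/pi + 3*sin(u)) du = 3 - 3*pi/4.

3 - 3*pi/4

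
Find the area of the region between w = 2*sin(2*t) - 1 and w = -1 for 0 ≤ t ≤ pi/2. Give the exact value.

On [0, pi/2], (2*sin(2*t) - 1) - (-1) = 2*sin(2*t) is ≥ 0 throughout, so the area is a single integral of |2*sin(2*t)|.
∫[0,pi/2] (2*sin(2*t)) dt = 2.

2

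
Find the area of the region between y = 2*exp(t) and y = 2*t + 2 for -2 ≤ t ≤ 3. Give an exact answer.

-15 - 2*exp(-2) + 2*exp(3)

On [-2, 3], (2*exp(t)) - (2*t + 2) = -2*t + 2*exp(t) - 2 is ≥ 0 throughout, so the area is a single integral of |-2*t + 2*exp(t) - 2|.
∫[-2,3] (-2*t + 2*exp(t) - 2) dt = -15 - 2*exp(-2) + 2*exp(3).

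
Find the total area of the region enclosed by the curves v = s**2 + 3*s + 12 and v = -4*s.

Set the curves equal: s**2 + 3*s + 12 = -4*s, so s**2 + 7*s + 12 = 0, which factors as (s + 3)*(s + 4) = 0. The curves meet at s = -4, -3.
On [-4, -3], v = -4*s is on top; that piece has area ∫[-4,-3] (-(s**2 + 7*s + 12)) ds = 1/6.

1/6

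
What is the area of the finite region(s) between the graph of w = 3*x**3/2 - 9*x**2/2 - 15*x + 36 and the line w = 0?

1221/8

The curve meets the x-axis where 3*x**3/2 - 9*x**2/2 - 15*x + 36 = 0, i.e. 3*(x - 4)*(x - 2)*(x + 3)/2 = 0, at x = -3, 2, 4.
On [-3, 2] the curve lies above the axis; ∫[-3,2] (3*x**3/2 - 9*x**2/2 - 15*x + 36) dx = 1125/8, giving area 1125/8.
On [2, 4] the curve lies below the axis; ∫[2,4] (3*x**3/2 - 9*x**2/2 - 15*x + 36) dx = -12, giving area 12.
Total area = 1125/8 + 12 = 1221/8.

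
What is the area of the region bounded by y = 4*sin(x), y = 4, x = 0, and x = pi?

On [0, pi], (4*sin(x)) - (4) = 4*sin(x) - 4 is ≤ 0 throughout, so the area is a single integral of |4*sin(x) - 4|.
∫[0,pi] (4*sin(x) - 4) dx = 8 - 4*pi; the area of that piece is -8 + 4*pi.

-8 + 4*pi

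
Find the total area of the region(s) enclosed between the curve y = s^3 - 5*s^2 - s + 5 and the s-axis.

148/3

The curve meets the s-axis where s^3 - 5*s^2 - s + 5 = 0, i.e. (s - 5)*(s - 1)*(s + 1) = 0, at s = -1, 1, 5.
On [-1, 1] the curve lies above the axis; ∫[-1,1] (s^3 - 5*s^2 - s + 5) ds = 20/3, giving area 20/3.
On [1, 5] the curve lies below the axis; ∫[1,5] (s^3 - 5*s^2 - s + 5) ds = -128/3, giving area 128/3.
Total area = 20/3 + 128/3 = 148/3.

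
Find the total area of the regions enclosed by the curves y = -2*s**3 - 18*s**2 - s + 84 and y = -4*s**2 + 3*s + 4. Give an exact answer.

Set the curves equal: -2*s**3 - 18*s**2 - s + 84 = -4*s**2 + 3*s + 4, so -2*s**3 - 14*s**2 - 4*s + 80 = 0, which factors as -2*(s - 2)*(s + 4)*(s + 5) = 0. The curves meet at s = -5, -4, 2.
On [-5, -4], y = -4*s**2 + 3*s + 4 is on top; that piece has area ∫[-5,-4] (-(-2*s**3 - 14*s**2 - 4*s + 80)) ds = 13/6.
On [-4, 2], y = -2*s**3 - 18*s**2 - s + 84 is on top; that piece has area ∫[-4,2] (-2*s**3 - 14*s**2 - 4*s + 80) ds = 288.
Total enclosed area = 13/6 + 288 = 1741/6.

1741/6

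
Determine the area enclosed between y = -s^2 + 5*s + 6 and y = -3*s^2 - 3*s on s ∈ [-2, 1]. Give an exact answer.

The difference (-s^2 + 5*s + 6) - (-3*s^2 - 3*s) = 2*s^2 + 8*s + 6 changes sign at s = -1 inside [-2, 1], so split the integral there.
∫[-2,-1] (2*s^2 + 8*s + 6) ds = -4/3; the area of that piece is 4/3.
∫[-1,1] (2*s^2 + 8*s + 6) ds = 40/3.
Total area = 4/3 + 40/3 = 44/3.

44/3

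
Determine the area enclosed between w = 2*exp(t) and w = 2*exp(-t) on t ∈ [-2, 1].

The difference (2*exp(t)) - (2*exp(-t)) = 2*exp(t) - 2*exp(-t) changes sign at t = 0 inside [-2, 1], so split the integral there.
∫[-2,0] (2*exp(t) - 2*exp(-t)) dt = -2*exp(2) - 2*exp(-2) + 4; the area of that piece is -4 + 2*exp(-2) + 2*exp(2).
∫[0,1] (2*exp(t) - 2*exp(-t)) dt = -4 + 2*exp(-1) + 2*exp(1).
Total area = (-4 + 2*exp(-2) + 2*exp(2)) + (-4 + 2*exp(-1) + 2*exp(1)) = -8 + 2*exp(-2) + 2*exp(-1) + 2*exp(1) + 2*exp(2).

-8 + 2*exp(-2) + 2*exp(-1) + 2*exp(1) + 2*exp(2)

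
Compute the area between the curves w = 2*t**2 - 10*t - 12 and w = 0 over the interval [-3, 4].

The difference (2*t**2 - 10*t - 12) - (0) = 2*t**2 - 10*t - 12 changes sign at t = -1 inside [-3, 4], so split the integral there.
∫[-3,-1] (2*t**2 - 10*t - 12) dt = 100/3.
∫[-1,4] (2*t**2 - 10*t - 12) dt = -275/3; the area of that piece is 275/3.
Total area = 100/3 + 275/3 = 125.

125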